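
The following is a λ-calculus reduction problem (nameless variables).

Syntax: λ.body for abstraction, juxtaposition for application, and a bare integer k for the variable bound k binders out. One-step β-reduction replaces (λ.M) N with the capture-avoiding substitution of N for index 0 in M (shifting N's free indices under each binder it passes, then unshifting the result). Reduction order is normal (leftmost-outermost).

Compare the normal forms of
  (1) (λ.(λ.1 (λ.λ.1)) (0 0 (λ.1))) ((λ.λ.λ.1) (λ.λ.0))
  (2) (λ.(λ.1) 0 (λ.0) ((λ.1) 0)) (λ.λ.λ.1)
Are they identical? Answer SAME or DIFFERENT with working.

Answer: DIFFERENT — A ⇓ λ.λ.λ.1, B ⇓ λ.λ.λ.λ.1

Reduction:
Term A:
  start: (λ.(λ.1 (λ.λ.1)) (0 0 (λ.1))) ((λ.λ.λ.1) (λ.λ.0))
  →1  (λ.(λ.λ.λ.1) (λ.λ.0) (λ.λ.1)) ((λ.λ.λ.1) (λ.λ.0) ((λ.λ.λ.1) (λ.λ.0)) (λ.(λ.λ.λ.1) (λ.λ.0)))
  →2  (λ.λ.λ.1) (λ.λ.0) (λ.λ.1)
  →3  (λ.λ.1) (λ.λ.1)
  →4  λ.λ.λ.1

Term B:
  start: (λ.(λ.1) 0 (λ.0) ((λ.1) 0)) (λ.λ.λ.1)
  →1  (λ.λ.λ.λ.1) (λ.λ.λ.1) (λ.0) ((λ.λ.λ.λ.1) (λ.λ.λ.1))
  →2  (λ.λ.λ.1) (λ.0) ((λ.λ.λ.λ.1) (λ.λ.λ.1))
  →3  (λ.λ.1) ((λ.λ.λ.λ.1) (λ.λ.λ.1))
  →4  λ.(λ.λ.λ.λ.1) (λ.λ.λ.1)
  →5  λ.λ.λ.λ.1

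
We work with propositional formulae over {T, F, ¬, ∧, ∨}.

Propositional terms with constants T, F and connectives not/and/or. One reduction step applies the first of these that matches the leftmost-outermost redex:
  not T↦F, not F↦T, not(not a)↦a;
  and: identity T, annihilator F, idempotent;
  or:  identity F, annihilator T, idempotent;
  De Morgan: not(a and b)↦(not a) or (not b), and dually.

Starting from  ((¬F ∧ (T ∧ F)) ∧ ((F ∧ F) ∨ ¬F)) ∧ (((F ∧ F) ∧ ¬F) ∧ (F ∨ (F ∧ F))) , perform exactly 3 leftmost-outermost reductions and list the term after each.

Answer: after 3 steps: (F ∧ ((F ∧ F) ∨ ¬F)) ∧ (((F ∧ F) ∧ ¬F) ∧ (F ∨ (F ∧ F)))

Reduction:
  start: ((¬F ∧ (T ∧ F)) ∧ ((F ∧ F) ∨ ¬F)) ∧ (((F ∧ F) ∧ ¬F) ∧ (F ∨ (F ∧ F)))
  [1] ((T ∧ (T ∧ F)) ∧ ((F ∧ F) ∨ ¬F)) ∧ (((F ∧ F) ∧ ¬F) ∧ (F ∨ (F ∧ F)))
  [2] ((T ∧ F) ∧ ((F ∧ F) ∨ ¬F)) ∧ (((F ∧ F) ∧ ¬F) ∧ (F ∨ (F ∧ F)))
  [3] (F ∧ ((F ∧ F) ∨ ¬F)) ∧ (((F ∧ F) ∧ ¬F) ∧ (F ∨ (F ∧ F)))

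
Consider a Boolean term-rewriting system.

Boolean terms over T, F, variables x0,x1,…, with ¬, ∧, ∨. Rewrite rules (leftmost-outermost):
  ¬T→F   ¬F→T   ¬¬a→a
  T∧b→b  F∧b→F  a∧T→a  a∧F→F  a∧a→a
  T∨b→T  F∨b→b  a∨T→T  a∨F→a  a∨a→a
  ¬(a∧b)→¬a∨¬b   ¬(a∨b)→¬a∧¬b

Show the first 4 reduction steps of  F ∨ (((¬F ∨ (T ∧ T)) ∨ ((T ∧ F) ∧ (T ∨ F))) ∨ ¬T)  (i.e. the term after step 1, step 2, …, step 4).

Answer: after 4 steps: T ∨ ¬T

Reduction:
  start: F ∨ (((¬F ∨ (T ∧ T)) ∨ ((T ∧ F) ∧ (T ∨ F))) ∨ ¬T)
  →1  ((¬F ∨ (T ∧ T)) ∨ ((T ∧ F) ∧ (T ∨ F))) ∨ ¬T
  →2  ((T ∨ (T ∧ T)) ∨ ((T ∧ F) ∧ (T ∨ F))) ∨ ¬T
  →3  (T ∨ ((T ∧ F) ∧ (T ∨ F))) ∨ ¬T
  →4  T ∨ ¬T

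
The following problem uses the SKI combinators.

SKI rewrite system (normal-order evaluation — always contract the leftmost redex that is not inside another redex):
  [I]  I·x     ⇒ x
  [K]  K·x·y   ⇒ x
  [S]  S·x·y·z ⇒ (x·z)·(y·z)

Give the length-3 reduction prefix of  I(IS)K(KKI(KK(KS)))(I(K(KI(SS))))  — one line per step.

  start: I(IS)K(KKI(KK(KS)))(I(K(KI(SS))))
  [1] ISK(KKI(KK(KS)))(I(K(KI(SS))))
  [2] SK(KKI(KK(KS)))(I(K(KI(SS))))
  [3] K(I(K(KI(SS))))(KKI(KK(KS))(I(K(KI(SS)))))

Answer: after 3 steps: K(I(K(KI(SS))))(KKI(KK(KS))(I(K(KI(SS)))))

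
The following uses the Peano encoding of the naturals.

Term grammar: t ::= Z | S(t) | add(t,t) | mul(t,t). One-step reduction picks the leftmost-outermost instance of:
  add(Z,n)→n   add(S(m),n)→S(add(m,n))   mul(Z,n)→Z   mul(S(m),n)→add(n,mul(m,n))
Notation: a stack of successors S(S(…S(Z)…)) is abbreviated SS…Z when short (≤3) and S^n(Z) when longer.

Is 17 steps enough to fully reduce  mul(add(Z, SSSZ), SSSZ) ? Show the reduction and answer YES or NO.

Answer: YES — reaches normal form S^9(Z) in 17 ≤ 17 steps

Derivation:
  start: mul(add(Z, SSSZ), SSSZ)
  step 1: mul(SSSZ, SSSZ)
  step 2: add(SSSZ, mul(SSZ, SSSZ))
  step 3: S(add(SSZ, mul(SSZ, SSSZ)))
  step 4: S(S(add(SZ, mul(SSZ, SSSZ))))
  step 5: S(S(S(add(Z, mul(SSZ, SSSZ)))))
  step 6: S(S(S(mul(SSZ, SSSZ))))
  step 7: S(S(S(add(SSSZ, mul(SZ, SSSZ)))))
  step 8: S(S(S(S(add(SSZ, mul(SZ, SSSZ))))))
  step 9: S(S(S(S(S(add(SZ, mul(SZ, SSSZ)))))))
  step 10: S(S(S(S(S(S(add(Z, mul(SZ, SSSZ))))))))
  step 11: S(S(S(S(S(S(mul(SZ, SSSZ)))))))
  step 12: S(S(S(S(S(S(add(SSSZ, mul(Z, SSSZ))))))))
  step 13: S(S(S(S(S(S(S(add(SSZ, mul(Z, SSSZ)))))))))
  step 14: S(S(S(S(S(S(S(S(add(SZ, mul(Z, SSSZ))))))))))
  step 15: S(S(S(S(S(S(S(S(S(add(Z, mul(Z, SSSZ)))))))))))
  step 16: S(S(S(S(S(S(S(S(S(mul(Z, SSSZ))))))))))
  step 17: S^9(Z)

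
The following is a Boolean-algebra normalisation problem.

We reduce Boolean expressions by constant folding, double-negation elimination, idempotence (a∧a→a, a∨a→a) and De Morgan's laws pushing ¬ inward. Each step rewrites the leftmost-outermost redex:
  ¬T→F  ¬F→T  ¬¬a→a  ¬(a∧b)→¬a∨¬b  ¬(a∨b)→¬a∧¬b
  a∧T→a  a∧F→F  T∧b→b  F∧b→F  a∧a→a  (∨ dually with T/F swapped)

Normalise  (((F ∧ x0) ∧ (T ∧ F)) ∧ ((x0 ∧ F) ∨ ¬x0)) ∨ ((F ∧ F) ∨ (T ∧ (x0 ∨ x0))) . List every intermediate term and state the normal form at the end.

Answer: normal form = x0  (in 8 steps)

Derivation:
  start: (((F ∧ x0) ∧ (T ∧ F)) ∧ ((x0 ∧ F) ∨ ¬x0)) ∨ ((F ∧ F) ∨ (T ∧ (x0 ∨ x0)))
  →1  ((F ∧ (T ∧ F)) ∧ ((x0 ∧ F) ∨ ¬x0)) ∨ ((F ∧ F) ∨ (T ∧ (x0 ∨ x0)))
  →2  (F ∧ ((x0 ∧ F) ∨ ¬x0)) ∨ ((F ∧ F) ∨ (T ∧ (x0 ∨ x0)))
  →3  F ∨ ((F ∧ F) ∨ (T ∧ (x0 ∨ x0)))
  →4  (F ∧ F) ∨ (T ∧ (x0 ∨ x0))
  →5  F ∨ (T ∧ (x0 ∨ x0))
  →6  T ∧ (x0 ∨ x0)
  →7  x0 ∨ x0
  →8  x0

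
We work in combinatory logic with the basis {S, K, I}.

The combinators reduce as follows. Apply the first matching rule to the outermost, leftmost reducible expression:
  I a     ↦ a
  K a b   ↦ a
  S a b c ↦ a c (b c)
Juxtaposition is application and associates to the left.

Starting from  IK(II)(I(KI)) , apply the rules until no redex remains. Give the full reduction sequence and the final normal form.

Answer: normal form = I  (in 3 steps)

Working:
  start: IK(II)(I(KI))
  step 1: K(II)(I(KI))
  step 2: II
  step 3: I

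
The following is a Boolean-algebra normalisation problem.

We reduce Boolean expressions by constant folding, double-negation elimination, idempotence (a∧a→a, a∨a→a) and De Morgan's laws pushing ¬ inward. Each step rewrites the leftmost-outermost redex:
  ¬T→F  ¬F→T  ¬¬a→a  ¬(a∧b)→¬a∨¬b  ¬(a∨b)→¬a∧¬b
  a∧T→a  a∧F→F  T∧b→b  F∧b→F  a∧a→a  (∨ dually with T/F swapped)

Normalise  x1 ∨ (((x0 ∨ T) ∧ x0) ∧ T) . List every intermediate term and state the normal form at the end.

Answer: normal form = x1 ∨ x0  (in 3 steps)

Reduction:
  start: x1 ∨ (((x0 ∨ T) ∧ x0) ∧ T)
  [1] x1 ∨ ((x0 ∨ T) ∧ x0)
  [2] x1 ∨ (T ∧ x0)
  [3] x1 ∨ x0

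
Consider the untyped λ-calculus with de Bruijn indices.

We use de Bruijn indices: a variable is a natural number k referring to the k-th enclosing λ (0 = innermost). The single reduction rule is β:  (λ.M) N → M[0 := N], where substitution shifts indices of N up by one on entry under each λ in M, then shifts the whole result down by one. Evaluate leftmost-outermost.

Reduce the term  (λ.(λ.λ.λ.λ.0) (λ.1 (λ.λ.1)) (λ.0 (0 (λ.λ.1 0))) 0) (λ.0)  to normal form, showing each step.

Answer: normal form = λ.0  (in 4 steps)

Reduction:
  start: (λ.(λ.λ.λ.λ.0) (λ.1 (λ.λ.1)) (λ.0 (0 (λ.λ.1 0))) 0) (λ.0)
  step 1: (λ.λ.λ.λ.0) (λ.(λ.0) (λ.λ.1)) (λ.0 (0 (λ.λ.1 0))) (λ.0)
  step 2: (λ.λ.λ.0) (λ.0 (0 (λ.λ.1 0))) (λ.0)
  step 3: (λ.λ.0) (λ.0)
  step 4: λ.0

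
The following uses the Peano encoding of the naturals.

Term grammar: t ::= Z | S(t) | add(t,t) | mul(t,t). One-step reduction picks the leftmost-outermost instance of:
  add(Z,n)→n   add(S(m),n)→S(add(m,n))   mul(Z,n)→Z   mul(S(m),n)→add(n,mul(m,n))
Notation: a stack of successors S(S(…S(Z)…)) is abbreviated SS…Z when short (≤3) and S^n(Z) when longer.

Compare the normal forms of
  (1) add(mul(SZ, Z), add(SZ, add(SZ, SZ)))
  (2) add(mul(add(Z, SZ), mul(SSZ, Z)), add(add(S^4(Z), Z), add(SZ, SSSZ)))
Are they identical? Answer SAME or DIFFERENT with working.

Answer: DIFFERENT — A ⇓ SSSZ, B ⇓ S^8(Z)

Working:
Term A:
  start: add(mul(SZ, Z), add(SZ, add(SZ, SZ)))
  →1  add(add(Z, mul(Z, Z)), add(SZ, add(SZ, SZ)))
  →2  add(mul(Z, Z), add(SZ, add(SZ, SZ)))
  →3  add(Z, add(SZ, add(SZ, SZ)))
  →4  add(SZ, add(SZ, SZ))
  →5  S(add(Z, add(SZ, SZ)))
  →6  S(add(SZ, SZ))
  →7  S(S(add(Z, SZ)))
  →8  SSSZ

Term B:
  start: add(mul(add(Z, SZ), mul(SSZ, Z)), add(add(S^4(Z), Z), add(SZ, SSSZ)))
  →1  add(mul(SZ, mul(SSZ, Z)), add(add(S^4(Z), Z), add(SZ, SSSZ)))
  →2  add(add(mul(SSZ, Z), mul(Z, mul(SSZ, Z))), add(add(S^4(Z), Z), add(SZ, SSSZ)))
  →3  add(add(add(Z, mul(SZ, Z)), mul(Z, mul(SSZ, Z))), add(add(S^4(Z), Z), add(SZ, SSSZ)))
  →4  add(add(mul(SZ, Z), mul(Z, mul(SSZ, Z))), add(add(S^4(Z), Z), add(SZ, SSSZ)))
  →5  add(add(add(Z, mul(Z, Z)), mul(Z, mul(SSZ, Z))), add(add(S^4(Z), Z), add(SZ, SSSZ)))
  →6  add(add(mul(Z, Z), mul(Z, mul(SSZ, Z))), add(add(S^4(Z), Z), add(SZ, SSSZ)))
  →7  add(add(Z, mul(Z, mul(SSZ, Z))), add(add(S^4(Z), Z), add(SZ, SSSZ)))
  →8  add(mul(Z, mul(SSZ, Z)), add(add(S^4(Z), Z), add(SZ, SSSZ)))
  →9  add(Z, add(add(S^4(Z), Z), add(SZ, SSSZ)))
  →10  add(add(S^4(Z), Z), add(SZ, SSSZ))
  →11  add(S(add(SSSZ, Z)), add(SZ, SSSZ))
  →12  S(add(add(SSSZ, Z), add(SZ, SSSZ)))
  →13  S(add(S(add(SSZ, Z)), add(SZ, SSSZ)))
  →14  S(S(add(add(SSZ, Z), add(SZ, SSSZ))))
  →15  S(S(add(S(add(SZ, Z)), add(SZ, SSSZ))))
  →16  S(S(S(add(add(SZ, Z), add(SZ, SSSZ)))))
  →17  S(S(S(add(S(add(Z, Z)), add(SZ, SSSZ)))))
  →18  S(S(S(S(add(add(Z, Z), add(SZ, SSSZ))))))
  →19  S(S(S(S(add(Z, add(SZ, SSSZ))))))
  →20  S(S(S(S(add(SZ, SSSZ)))))
  →21  S(S(S(S(S(add(Z, SSSZ))))))
  →22  S^8(Z)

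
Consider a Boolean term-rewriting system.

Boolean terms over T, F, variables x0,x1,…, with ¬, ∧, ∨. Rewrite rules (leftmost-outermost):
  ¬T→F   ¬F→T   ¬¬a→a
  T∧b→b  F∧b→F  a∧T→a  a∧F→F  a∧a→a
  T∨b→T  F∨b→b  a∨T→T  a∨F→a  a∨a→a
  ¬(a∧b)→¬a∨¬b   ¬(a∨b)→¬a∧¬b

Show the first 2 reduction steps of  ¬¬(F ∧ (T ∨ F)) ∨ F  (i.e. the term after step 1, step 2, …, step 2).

Answer: after 2 steps: F ∧ (T ∨ F)

Derivation:
  start: ¬¬(F ∧ (T ∨ F)) ∨ F
  step 1: ¬¬(F ∧ (T ∨ F))
  step 2: F ∧ (T ∨ F)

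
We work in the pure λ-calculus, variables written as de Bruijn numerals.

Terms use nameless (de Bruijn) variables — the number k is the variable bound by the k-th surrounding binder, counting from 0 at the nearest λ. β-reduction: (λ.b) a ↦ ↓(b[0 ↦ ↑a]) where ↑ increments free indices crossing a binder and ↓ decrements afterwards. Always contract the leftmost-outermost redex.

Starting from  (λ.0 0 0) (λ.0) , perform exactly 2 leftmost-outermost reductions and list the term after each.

  start: (λ.0 0 0) (λ.0)
  [1] (λ.0) (λ.0) (λ.0)
  [2] (λ.0) (λ.0)

Answer: after 2 steps: (λ.0) (λ.0)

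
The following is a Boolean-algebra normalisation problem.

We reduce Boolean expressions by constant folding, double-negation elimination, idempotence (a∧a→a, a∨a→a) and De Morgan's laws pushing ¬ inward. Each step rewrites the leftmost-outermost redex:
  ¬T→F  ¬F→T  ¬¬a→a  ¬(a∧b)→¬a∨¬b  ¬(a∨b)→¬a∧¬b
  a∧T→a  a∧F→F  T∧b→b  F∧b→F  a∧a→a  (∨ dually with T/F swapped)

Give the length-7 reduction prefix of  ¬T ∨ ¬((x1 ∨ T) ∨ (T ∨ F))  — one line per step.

  start: ¬T ∨ ¬((x1 ∨ T) ∨ (T ∨ F))
  step 1: F ∨ ¬((x1 ∨ T) ∨ (T ∨ F))
  step 2: ¬((x1 ∨ T) ∨ (T ∨ F))
  step 3: ¬(x1 ∨ T) ∧ ¬(T ∨ F)
  step 4: (¬x1 ∧ ¬T) ∧ ¬(T ∨ F)
  step 5: (¬x1 ∧ F) ∧ ¬(T ∨ F)
  step 6: F ∧ ¬(T ∨ F)
  step 7: F

Answer: after 7 steps: F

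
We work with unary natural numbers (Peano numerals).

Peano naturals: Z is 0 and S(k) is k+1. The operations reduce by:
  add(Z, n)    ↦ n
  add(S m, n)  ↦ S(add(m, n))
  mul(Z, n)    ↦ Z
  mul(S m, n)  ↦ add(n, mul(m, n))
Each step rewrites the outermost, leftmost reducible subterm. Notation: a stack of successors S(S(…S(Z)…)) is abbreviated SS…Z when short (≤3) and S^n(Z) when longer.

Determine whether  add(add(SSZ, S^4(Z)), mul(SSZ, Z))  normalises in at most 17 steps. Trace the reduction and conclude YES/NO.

  start: add(add(SSZ, S^4(Z)), mul(SSZ, Z))
  step 1: add(S(add(SZ, S^4(Z))), mul(SSZ, Z))
  step 2: S(add(add(SZ, S^4(Z)), mul(SSZ, Z)))
  step 3: S(add(S(add(Z, S^4(Z))), mul(SSZ, Z)))
  step 4: S(S(add(add(Z, S^4(Z)), mul(SSZ, Z))))
  step 5: S(S(add(S^4(Z), mul(SSZ, Z))))
  step 6: S(S(S(add(SSSZ, mul(SSZ, Z)))))
  step 7: S(S(S(S(add(SSZ, mul(SSZ, Z))))))
  step 8: S(S(S(S(S(add(SZ, mul(SSZ, Z)))))))
  step 9: S(S(S(S(S(S(add(Z, mul(SSZ, Z))))))))
  step 10: S(S(S(S(S(S(mul(SSZ, Z)))))))
  step 11: S(S(S(S(S(S(add(Z, mul(SZ, Z))))))))
  step 12: S(S(S(S(S(S(mul(SZ, Z)))))))
  step 13: S(S(S(S(S(S(add(Z, mul(Z, Z))))))))
  step 14: S(S(S(S(S(S(mul(Z, Z)))))))
  step 15: S^6(Z)

Answer: YES — reaches normal form S^6(Z) in 15 ≤ 17 steps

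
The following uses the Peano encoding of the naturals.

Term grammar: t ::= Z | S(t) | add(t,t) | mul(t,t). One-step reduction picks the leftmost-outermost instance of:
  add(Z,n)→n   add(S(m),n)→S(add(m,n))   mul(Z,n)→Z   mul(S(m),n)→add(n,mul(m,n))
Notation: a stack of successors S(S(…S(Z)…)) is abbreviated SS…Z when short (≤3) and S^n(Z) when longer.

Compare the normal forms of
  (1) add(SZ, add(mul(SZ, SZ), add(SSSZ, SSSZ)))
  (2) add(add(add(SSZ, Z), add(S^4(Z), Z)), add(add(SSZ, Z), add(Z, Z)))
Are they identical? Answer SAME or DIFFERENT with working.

Answer: SAME — A ⇓ S^8(Z), B ⇓ S^8(Z)

Reduction:
Term A:
  start: add(SZ, add(mul(SZ, SZ), add(SSSZ, SSSZ)))
  step 1: S(add(Z, add(mul(SZ, SZ), add(SSSZ, SSSZ))))
  step 2: S(add(mul(SZ, SZ), add(SSSZ, SSSZ)))
  step 3: S(add(add(SZ, mul(Z, SZ)), add(SSSZ, SSSZ)))
  step 4: S(add(S(add(Z, mul(Z, SZ))), add(SSSZ, SSSZ)))
  step 5: S(S(add(add(Z, mul(Z, SZ)), add(SSSZ, SSSZ))))
  step 6: S(S(add(mul(Z, SZ), add(SSSZ, SSSZ))))
  step 7: S(S(add(Z, add(SSSZ, SSSZ))))
  step 8: S(S(add(SSSZ, SSSZ)))
  step 9: S(S(S(add(SSZ, SSSZ))))
  step 10: S(S(S(S(add(SZ, SSSZ)))))
  step 11: S(S(S(S(S(add(Z, SSSZ))))))
  step 12: S^8(Z)

Term B:
  start: add(add(add(SSZ, Z), add(S^4(Z), Z)), add(add(SSZ, Z), add(Z, Z)))
  step 1: add(add(S(add(SZ, Z)), add(S^4(Z), Z)), add(add(SSZ, Z), add(Z, Z)))
  step 2: add(S(add(add(SZ, Z), add(S^4(Z), Z))), add(add(SSZ, Z), add(Z, Z)))
  step 3: S(add(add(add(SZ, Z), add(S^4(Z), Z)), add(add(SSZ, Z), add(Z, Z))))
  step 4: S(add(add(S(add(Z, Z)), add(S^4(Z), Z)), add(add(SSZ, Z), add(Z, Z))))
  step 5: S(add(S(add(add(Z, Z), add(S^4(Z), Z))), add(add(SSZ, Z), add(Z, Z))))
  step 6: S(S(add(add(add(Z, Z), add(S^4(Z), Z)), add(add(SSZ, Z), add(Z, Z)))))
  step 7: S(S(add(add(Z, add(S^4(Z), Z)), add(add(SSZ, Z), add(Z, Z)))))
  step 8: S(S(add(add(S^4(Z), Z), add(add(SSZ, Z), add(Z, Z)))))
  step 9: S(S(add(S(add(SSSZ, Z)), add(add(SSZ, Z), add(Z, Z)))))
  step 10: S(S(S(add(add(SSSZ, Z), add(add(SSZ, Z), add(Z, Z))))))
  step 11: S(S(S(add(S(add(SSZ, Z)), add(add(SSZ, Z), add(Z, Z))))))
  step 12: S(S(S(S(add(add(SSZ, Z), add(add(SSZ, Z), add(Z, Z)))))))
  step 13: S(S(S(S(add(S(add(SZ, Z)), add(add(SSZ, Z), add(Z, Z)))))))
  step 14: S(S(S(S(S(add(add(SZ, Z), add(add(SSZ, Z), add(Z, Z))))))))
  step 15: S(S(S(S(S(add(S(add(Z, Z)), add(add(SSZ, Z), add(Z, Z))))))))
  step 16: S(S(S(S(S(S(add(add(Z, Z), add(add(SSZ, Z), add(Z, Z)))))))))
  step 17: S(S(S(S(S(S(add(Z, add(add(SSZ, Z), add(Z, Z)))))))))
  step 18: S(S(S(S(S(S(add(add(SSZ, Z), add(Z, Z))))))))
  step 19: S(S(S(S(S(S(add(S(add(SZ, Z)), add(Z, Z))))))))
  step 20: S(S(S(S(S(S(S(add(add(SZ, Z), add(Z, Z)))))))))
  step 21: S(S(S(S(S(S(S(add(S(add(Z, Z)), add(Z, Z)))))))))
  step 22: S(S(S(S(S(S(S(S(add(add(Z, Z), add(Z, Z))))))))))
  step 23: S(S(S(S(S(S(S(S(add(Z, add(Z, Z))))))))))
  step 24: S(S(S(S(S(S(S(S(add(Z, Z)))))))))
  step 25: S^8(Z)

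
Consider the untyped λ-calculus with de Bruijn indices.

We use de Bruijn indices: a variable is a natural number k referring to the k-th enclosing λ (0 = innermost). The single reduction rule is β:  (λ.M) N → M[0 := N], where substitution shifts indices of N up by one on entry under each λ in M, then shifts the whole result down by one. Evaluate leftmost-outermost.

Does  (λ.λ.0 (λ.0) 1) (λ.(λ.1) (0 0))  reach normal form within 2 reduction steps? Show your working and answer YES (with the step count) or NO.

  start: (λ.λ.0 (λ.0) 1) (λ.(λ.1) (0 0))
  [1] λ.0 (λ.0) (λ.(λ.1) (0 0))
  [2] λ.0 (λ.0) (λ.0)

Answer: YES — reaches normal form λ.0 (λ.0) (λ.0) in 2 ≤ 2 steps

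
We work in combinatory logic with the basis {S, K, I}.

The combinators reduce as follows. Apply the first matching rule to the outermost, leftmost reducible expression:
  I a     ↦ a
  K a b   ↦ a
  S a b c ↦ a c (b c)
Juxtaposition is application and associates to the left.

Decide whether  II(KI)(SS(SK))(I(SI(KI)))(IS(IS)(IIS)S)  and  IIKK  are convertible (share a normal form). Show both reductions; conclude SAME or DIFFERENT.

Term A:
  start: II(KI)(SS(SK))(I(SI(KI)))(IS(IS)(IIS)S)
  →1  I(KI)(SS(SK))(I(SI(KI)))(IS(IS)(IIS)S)
  →2  KI(SS(SK))(I(SI(KI)))(IS(IS)(IIS)S)
  →3  I(I(SI(KI)))(IS(IS)(IIS)S)
  →4  I(SI(KI))(IS(IS)(IIS)S)
  →5  SI(KI)(IS(IS)(IIS)S)
  →6  I(IS(IS)(IIS)S)(KI(IS(IS)(IIS)S))
  →7  IS(IS)(IIS)S(KI(IS(IS)(IIS)S))
  →8  S(IS)(IIS)S(KI(IS(IS)(IIS)S))
  →9  ISS(IISS)(KI(IS(IS)(IIS)S))
  →10  SS(IISS)(KI(IS(IS)(IIS)S))
  →11  S(KI(IS(IS)(IIS)S))(IISS(KI(IS(IS)(IIS)S)))
  →12  SI(IISS(KI(IS(IS)(IIS)S)))
  →13  SI(ISS(KI(IS(IS)(IIS)S)))
  →14  SI(SS(KI(IS(IS)(IIS)S)))
  →15  SI(SSI)

Term B:
  start: IIKK
  →1  IKK
  →2  KK

Answer: DIFFERENT — A ⇓ SI(SSI), B ⇓ KK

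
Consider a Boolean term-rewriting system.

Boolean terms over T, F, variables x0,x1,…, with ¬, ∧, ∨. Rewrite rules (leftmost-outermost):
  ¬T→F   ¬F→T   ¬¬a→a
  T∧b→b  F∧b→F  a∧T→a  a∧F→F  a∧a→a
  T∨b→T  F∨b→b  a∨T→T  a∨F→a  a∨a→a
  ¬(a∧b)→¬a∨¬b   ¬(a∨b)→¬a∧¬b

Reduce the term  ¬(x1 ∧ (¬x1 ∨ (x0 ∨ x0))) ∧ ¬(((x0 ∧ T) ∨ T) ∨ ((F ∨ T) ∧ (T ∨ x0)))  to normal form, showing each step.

Answer: normal form = F  (in 14 steps)

Working:
  start: ¬(x1 ∧ (¬x1 ∨ (x0 ∨ x0))) ∧ ¬(((x0 ∧ T) ∨ T) ∨ ((F ∨ T) ∧ (T ∨ x0)))
  [1] (¬x1 ∨ ¬(¬x1 ∨ (x0 ∨ x0))) ∧ ¬(((x0 ∧ T) ∨ T) ∨ ((F ∨ T) ∧ (T ∨ x0)))
  [2] (¬x1 ∨ (¬¬x1 ∧ ¬(x0 ∨ x0))) ∧ ¬(((x0 ∧ T) ∨ T) ∨ ((F ∨ T) ∧ (T ∨ x0)))
  [3] (¬x1 ∨ (x1 ∧ ¬(x0 ∨ x0))) ∧ ¬(((x0 ∧ T) ∨ T) ∨ ((F ∨ T) ∧ (T ∨ x0)))
  [4] (¬x1 ∨ (x1 ∧ (¬x0 ∧ ¬x0))) ∧ ¬(((x0 ∧ T) ∨ T) ∨ ((F ∨ T) ∧ (T ∨ x0)))
  [5] (¬x1 ∨ (x1 ∧ ¬x0)) ∧ ¬(((x0 ∧ T) ∨ T) ∨ ((F ∨ T) ∧ (T ∨ x0)))
  [6] (¬x1 ∨ (x1 ∧ ¬x0)) ∧ (¬((x0 ∧ T) ∨ T) ∧ ¬((F ∨ T) ∧ (T ∨ x0)))
  [7] (¬x1 ∨ (x1 ∧ ¬x0)) ∧ ((¬(x0 ∧ T) ∧ ¬T) ∧ ¬((F ∨ T) ∧ (T ∨ x0)))
  [8] (¬x1 ∨ (x1 ∧ ¬x0)) ∧ (((¬x0 ∨ ¬T) ∧ ¬T) ∧ ¬((F ∨ T) ∧ (T ∨ x0)))
  [9] (¬x1 ∨ (x1 ∧ ¬x0)) ∧ (((¬x0 ∨ F) ∧ ¬T) ∧ ¬((F ∨ T) ∧ (T ∨ x0)))
  [10] (¬x1 ∨ (x1 ∧ ¬x0)) ∧ ((¬x0 ∧ ¬T) ∧ ¬((F ∨ T) ∧ (T ∨ x0)))
  [11] (¬x1 ∨ (x1 ∧ ¬x0)) ∧ ((¬x0 ∧ F) ∧ ¬((F ∨ T) ∧ (T ∨ x0)))
  [12] (¬x1 ∨ (x1 ∧ ¬x0)) ∧ (F ∧ ¬((F ∨ T) ∧ (T ∨ x0)))
  [13] (¬x1 ∨ (x1 ∧ ¬x0)) ∧ F
  [14] F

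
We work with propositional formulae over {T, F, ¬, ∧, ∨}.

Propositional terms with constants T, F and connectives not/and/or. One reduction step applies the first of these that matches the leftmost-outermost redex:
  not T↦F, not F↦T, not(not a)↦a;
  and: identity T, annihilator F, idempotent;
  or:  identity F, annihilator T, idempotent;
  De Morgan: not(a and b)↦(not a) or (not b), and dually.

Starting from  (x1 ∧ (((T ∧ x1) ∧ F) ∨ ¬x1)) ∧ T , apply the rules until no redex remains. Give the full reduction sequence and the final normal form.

Answer: normal form = x1 ∧ ¬x1  (in 3 steps)

Reduction:
  start: (x1 ∧ (((T ∧ x1) ∧ F) ∨ ¬x1)) ∧ T
  →1  x1 ∧ (((T ∧ x1) ∧ F) ∨ ¬x1)
  →2  x1 ∧ (F ∨ ¬x1)
  →3  x1 ∧ ¬x1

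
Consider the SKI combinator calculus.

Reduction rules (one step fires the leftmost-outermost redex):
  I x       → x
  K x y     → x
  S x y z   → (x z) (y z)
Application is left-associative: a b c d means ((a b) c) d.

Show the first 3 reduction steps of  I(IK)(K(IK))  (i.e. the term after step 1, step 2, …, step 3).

  start: I(IK)(K(IK))
  →1  IK(K(IK))
  →2  K(K(IK))
  →3  K(KK)

Answer: after 3 steps: K(KK)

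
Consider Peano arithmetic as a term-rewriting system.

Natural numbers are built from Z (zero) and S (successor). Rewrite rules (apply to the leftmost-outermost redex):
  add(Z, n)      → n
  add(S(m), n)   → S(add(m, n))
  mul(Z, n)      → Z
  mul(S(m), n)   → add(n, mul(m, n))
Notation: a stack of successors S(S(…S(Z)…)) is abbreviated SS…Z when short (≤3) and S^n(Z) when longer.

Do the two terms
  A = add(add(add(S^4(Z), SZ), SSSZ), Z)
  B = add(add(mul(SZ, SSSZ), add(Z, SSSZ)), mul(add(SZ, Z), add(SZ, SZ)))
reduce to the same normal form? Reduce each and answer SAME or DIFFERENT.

Answer: SAME — A ⇓ S^8(Z), B ⇓ S^8(Z)

Derivation:
Term A:
  start: add(add(add(S^4(Z), SZ), SSSZ), Z)
  →1  add(add(S(add(SSSZ, SZ)), SSSZ), Z)
  →2  add(S(add(add(SSSZ, SZ), SSSZ)), Z)
  →3  S(add(add(add(SSSZ, SZ), SSSZ), Z))
  →4  S(add(add(S(add(SSZ, SZ)), SSSZ), Z))
  →5  S(add(S(add(add(SSZ, SZ), SSSZ)), Z))
  →6  S(S(add(add(add(SSZ, SZ), SSSZ), Z)))
  →7  S(S(add(add(S(add(SZ, SZ)), SSSZ), Z)))
  →8  S(S(add(S(add(add(SZ, SZ), SSSZ)), Z)))
  →9  S(S(S(add(add(add(SZ, SZ), SSSZ), Z))))
  →10  S(S(S(add(add(S(add(Z, SZ)), SSSZ), Z))))
  →11  S(S(S(add(S(add(add(Z, SZ), SSSZ)), Z))))
  →12  S(S(S(S(add(add(add(Z, SZ), SSSZ), Z)))))
  →13  S(S(S(S(add(add(SZ, SSSZ), Z)))))
  →14  S(S(S(S(add(S(add(Z, SSSZ)), Z)))))
  →15  S(S(S(S(S(add(add(Z, SSSZ), Z))))))
  →16  S(S(S(S(S(add(SSSZ, Z))))))
  →17  S(S(S(S(S(S(add(SSZ, Z)))))))
  →18  S(S(S(S(S(S(S(add(SZ, Z))))))))
  →19  S(S(S(S(S(S(S(S(add(Z, Z)))))))))
  →20  S^8(Z)

Term B:
  start: add(add(mul(SZ, SSSZ), add(Z, SSSZ)), mul(add(SZ, Z), add(SZ, SZ)))
  →1  add(add(add(SSSZ, mul(Z, SSSZ)), add(Z, SSSZ)), mul(add(SZ, Z), add(SZ, SZ)))
  →2  add(add(S(add(SSZ, mul(Z, SSSZ))), add(Z, SSSZ)), mul(add(SZ, Z), add(SZ, SZ)))
  →3  add(S(add(add(SSZ, mul(Z, SSSZ)), add(Z, SSSZ))), mul(add(SZ, Z), add(SZ, SZ)))
  →4  S(add(add(add(SSZ, mul(Z, SSSZ)), add(Z, SSSZ)), mul(add(SZ, Z), add(SZ, SZ))))
  →5  S(add(add(S(add(SZ, mul(Z, SSSZ))), add(Z, SSSZ)), mul(add(SZ, Z), add(SZ, SZ))))
  →6  S(add(S(add(add(SZ, mul(Z, SSSZ)), add(Z, SSSZ))), mul(add(SZ, Z), add(SZ, SZ))))
  →7  S(S(add(add(add(SZ, mul(Z, SSSZ)), add(Z, SSSZ)), mul(add(SZ, Z), add(SZ, SZ)))))
  →8  S(S(add(add(S(add(Z, mul(Z, SSSZ))), add(Z, SSSZ)), mul(add(SZ, Z), add(SZ, SZ)))))
  →9  S(S(add(S(add(add(Z, mul(Z, SSSZ)), add(Z, SSSZ))), mul(add(SZ, Z), add(SZ, SZ)))))
  →10  S(S(S(add(add(add(Z, mul(Z, SSSZ)), add(Z, SSSZ)), mul(add(SZ, Z), add(SZ, SZ))))))
  →11  S(S(S(add(add(mul(Z, SSSZ), add(Z, SSSZ)), mul(add(SZ, Z), add(SZ, SZ))))))
  →12  S(S(S(add(add(Z, add(Z, SSSZ)), mul(add(SZ, Z), add(SZ, SZ))))))
  →13  S(S(S(add(add(Z, SSSZ), mul(add(SZ, Z), add(SZ, SZ))))))
  →14  S(S(S(add(SSSZ, mul(add(SZ, Z), add(SZ, SZ))))))
  →15  S(S(S(S(add(SSZ, mul(add(SZ, Z), add(SZ, SZ)))))))
  →16  S(S(S(S(S(add(SZ, mul(add(SZ, Z), add(SZ, SZ))))))))
  →17  S(S(S(S(S(S(add(Z, mul(add(SZ, Z), add(SZ, SZ)))))))))
  →18  S(S(S(S(S(S(mul(add(SZ, Z), add(SZ, SZ))))))))
  →19  S(S(S(S(S(S(mul(S(add(Z, Z)), add(SZ, SZ))))))))
  →20  S(S(S(S(S(S(add(add(SZ, SZ), mul(add(Z, Z), add(SZ, SZ)))))))))
  →21  S(S(S(S(S(S(add(S(add(Z, SZ)), mul(add(Z, Z), add(SZ, SZ)))))))))
  →22  S(S(S(S(S(S(S(add(add(Z, SZ), mul(add(Z, Z), add(SZ, SZ))))))))))
  →23  S(S(S(S(S(S(S(add(SZ, mul(add(Z, Z), add(SZ, SZ))))))))))
  →24  S(S(S(S(S(S(S(S(add(Z, mul(add(Z, Z), add(SZ, SZ)))))))))))
  →25  S(S(S(S(S(S(S(S(mul(add(Z, Z), add(SZ, SZ))))))))))
  →26  S(S(S(S(S(S(S(S(mul(Z, add(SZ, SZ))))))))))
  →27  S^8(Z)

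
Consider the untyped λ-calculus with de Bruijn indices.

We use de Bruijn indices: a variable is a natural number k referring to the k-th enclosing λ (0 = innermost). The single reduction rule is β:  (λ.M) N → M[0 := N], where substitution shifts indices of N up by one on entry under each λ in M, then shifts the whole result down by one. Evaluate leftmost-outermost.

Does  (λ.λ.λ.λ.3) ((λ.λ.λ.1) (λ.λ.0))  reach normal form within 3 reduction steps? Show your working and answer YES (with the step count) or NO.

Answer: YES — reaches normal form λ.λ.λ.λ.λ.1 in 2 ≤ 3 steps

Derivation:
  start: (λ.λ.λ.λ.3) ((λ.λ.λ.1) (λ.λ.0))
  step 1: λ.λ.λ.(λ.λ.λ.1) (λ.λ.0)
  step 2: λ.λ.λ.λ.λ.1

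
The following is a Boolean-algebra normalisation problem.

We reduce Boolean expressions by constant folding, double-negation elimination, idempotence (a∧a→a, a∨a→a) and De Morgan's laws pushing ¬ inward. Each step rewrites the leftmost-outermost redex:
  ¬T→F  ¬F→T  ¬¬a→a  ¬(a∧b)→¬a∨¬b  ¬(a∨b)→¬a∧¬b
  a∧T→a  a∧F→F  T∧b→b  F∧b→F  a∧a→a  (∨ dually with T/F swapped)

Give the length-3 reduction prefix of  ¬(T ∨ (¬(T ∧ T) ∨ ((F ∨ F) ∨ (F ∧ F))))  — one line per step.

Answer: after 3 steps: F

Derivation:
  start: ¬(T ∨ (¬(T ∧ T) ∨ ((F ∨ F) ∨ (F ∧ F))))
  step 1: ¬T ∧ ¬(¬(T ∧ T) ∨ ((F ∨ F) ∨ (F ∧ F)))
  step 2: F ∧ ¬(¬(T ∧ T) ∨ ((F ∨ F) ∨ (F ∧ F)))
  step 3: F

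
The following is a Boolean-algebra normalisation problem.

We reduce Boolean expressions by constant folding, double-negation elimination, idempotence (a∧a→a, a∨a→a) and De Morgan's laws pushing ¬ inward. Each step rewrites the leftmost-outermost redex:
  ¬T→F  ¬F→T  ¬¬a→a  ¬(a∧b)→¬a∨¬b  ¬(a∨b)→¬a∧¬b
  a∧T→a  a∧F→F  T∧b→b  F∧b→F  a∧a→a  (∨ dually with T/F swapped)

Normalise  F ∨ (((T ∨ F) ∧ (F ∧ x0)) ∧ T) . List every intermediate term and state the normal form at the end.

  start: F ∨ (((T ∨ F) ∧ (F ∧ x0)) ∧ T)
  →1  ((T ∨ F) ∧ (F ∧ x0)) ∧ T
  →2  (T ∨ F) ∧ (F ∧ x0)
  →3  T ∧ (F ∧ x0)
  →4  F ∧ x0
  →5  F

Answer: normal form = F  (in 5 steps)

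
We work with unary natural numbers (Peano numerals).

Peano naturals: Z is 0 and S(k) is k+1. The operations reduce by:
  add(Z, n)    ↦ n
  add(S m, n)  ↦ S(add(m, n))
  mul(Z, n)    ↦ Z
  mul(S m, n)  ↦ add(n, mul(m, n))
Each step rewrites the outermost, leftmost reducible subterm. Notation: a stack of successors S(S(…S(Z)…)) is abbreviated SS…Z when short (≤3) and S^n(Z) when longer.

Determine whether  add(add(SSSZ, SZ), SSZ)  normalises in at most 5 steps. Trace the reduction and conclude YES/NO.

Answer: NO — after 5 steps the term is S(S(add(S(add(Z, SZ)), SSZ))), not yet normal

Working:
  start: add(add(SSSZ, SZ), SSZ)
  →1  add(S(add(SSZ, SZ)), SSZ)
  →2  S(add(add(SSZ, SZ), SSZ))
  →3  S(add(S(add(SZ, SZ)), SSZ))
  →4  S(S(add(add(SZ, SZ), SSZ)))
  →5  S(S(add(S(add(Z, SZ)), SSZ)))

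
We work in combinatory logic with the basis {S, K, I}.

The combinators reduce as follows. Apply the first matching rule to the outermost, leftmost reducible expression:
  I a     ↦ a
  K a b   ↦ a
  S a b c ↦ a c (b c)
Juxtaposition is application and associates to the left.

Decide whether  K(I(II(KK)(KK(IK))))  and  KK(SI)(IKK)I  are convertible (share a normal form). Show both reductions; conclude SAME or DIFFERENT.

Answer: SAME — A ⇓ KK, B ⇓ KK

Working:
Term A:
  start: K(I(II(KK)(KK(IK))))
  →1  K(II(KK)(KK(IK)))
  →2  K(I(KK)(KK(IK)))
  →3  K(KK(KK(IK)))
  →4  KK

Term B:
  start: KK(SI)(IKK)I
  →1  K(IKK)I
  →2  IKK
  →3  KK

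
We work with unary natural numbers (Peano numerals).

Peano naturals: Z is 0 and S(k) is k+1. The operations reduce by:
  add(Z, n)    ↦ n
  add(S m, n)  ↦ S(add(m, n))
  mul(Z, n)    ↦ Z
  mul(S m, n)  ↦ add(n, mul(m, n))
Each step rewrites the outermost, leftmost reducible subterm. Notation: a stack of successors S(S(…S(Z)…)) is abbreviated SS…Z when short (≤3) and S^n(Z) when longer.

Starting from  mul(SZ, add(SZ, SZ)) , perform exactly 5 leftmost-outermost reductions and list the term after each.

  start: mul(SZ, add(SZ, SZ))
  [1] add(add(SZ, SZ), mul(Z, add(SZ, SZ)))
  [2] add(S(add(Z, SZ)), mul(Z, add(SZ, SZ)))
  [3] S(add(add(Z, SZ), mul(Z, add(SZ, SZ))))
  [4] S(add(SZ, mul(Z, add(SZ, SZ))))
  [5] S(S(add(Z, mul(Z, add(SZ, SZ)))))

Answer: after 5 steps: S(S(add(Z, mul(Z, add(SZ, SZ)))))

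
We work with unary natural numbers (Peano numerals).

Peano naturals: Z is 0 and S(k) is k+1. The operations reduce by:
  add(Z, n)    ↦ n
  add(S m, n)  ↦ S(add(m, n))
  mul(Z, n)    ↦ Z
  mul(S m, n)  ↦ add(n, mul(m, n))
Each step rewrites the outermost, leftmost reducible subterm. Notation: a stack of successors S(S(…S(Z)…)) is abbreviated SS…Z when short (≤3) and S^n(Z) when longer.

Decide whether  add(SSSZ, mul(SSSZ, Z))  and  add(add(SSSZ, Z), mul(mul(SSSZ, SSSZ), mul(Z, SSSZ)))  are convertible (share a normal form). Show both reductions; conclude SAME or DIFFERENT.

Answer: SAME — A ⇓ SSSZ, B ⇓ SSSZ

Working:
Term A:
  start: add(SSSZ, mul(SSSZ, Z))
  →1  S(add(SSZ, mul(SSSZ, Z)))
  →2  S(S(add(SZ, mul(SSSZ, Z))))
  →3  S(S(S(add(Z, mul(SSSZ, Z)))))
  →4  S(S(S(mul(SSSZ, Z))))
  →5  S(S(S(add(Z, mul(SSZ, Z)))))
  →6  S(S(S(mul(SSZ, Z))))
  →7  S(S(S(add(Z, mul(SZ, Z)))))
  →8  S(S(S(mul(SZ, Z))))
  →9  S(S(S(add(Z, mul(Z, Z)))))
  →10  S(S(S(mul(Z, Z))))
  →11  SSSZ

Term B:
  start: add(add(SSSZ, Z), mul(mul(SSSZ, SSSZ), mul(Z, SSSZ)))
  →1  add(S(add(SSZ, Z)), mul(mul(SSSZ, SSSZ), mul(Z, SSSZ)))
  →2  S(add(add(SSZ, Z), mul(mul(SSSZ, SSSZ), mul(Z, SSSZ))))
  →3  S(add(S(add(SZ, Z)), mul(mul(SSSZ, SSSZ), mul(Z, SSSZ))))
  →4  S(S(add(add(SZ, Z), mul(mul(SSSZ, SSSZ), mul(Z, SSSZ)))))
  →5  S(S(add(S(add(Z, Z)), mul(mul(SSSZ, SSSZ), mul(Z, SSSZ)))))
  →6  S(S(S(add(add(Z, Z), mul(mul(SSSZ, SSSZ), mul(Z, SSSZ))))))
  →7  S(S(S(add(Z, mul(mul(SSSZ, SSSZ), mul(Z, SSSZ))))))
  →8  S(S(S(mul(mul(SSSZ, SSSZ), mul(Z, SSSZ)))))
  →9  S(S(S(mul(add(SSSZ, mul(SSZ, SSSZ)), mul(Z, SSSZ)))))
  →10  S(S(S(mul(S(add(SSZ, mul(SSZ, SSSZ))), mul(Z, SSSZ)))))
  →11  S(S(S(add(mul(Z, SSSZ), mul(add(SSZ, mul(SSZ, SSSZ)), mul(Z, SSSZ))))))
  →12  S(S(S(add(Z, mul(add(SSZ, mul(SSZ, SSSZ)), mul(Z, SSSZ))))))
  →13  S(S(S(mul(add(SSZ, mul(SSZ, SSSZ)), mul(Z, SSSZ)))))
  →14  S(S(S(mul(S(add(SZ, mul(SSZ, SSSZ))), mul(Z, SSSZ)))))
  →15  S(S(S(add(mul(Z, SSSZ), mul(add(SZ, mul(SSZ, SSSZ)), mul(Z, SSSZ))))))
  →16  S(S(S(add(Z, mul(add(SZ, mul(SSZ, SSSZ)), mul(Z, SSSZ))))))
  →17  S(S(S(mul(add(SZ, mul(SSZ, SSSZ)), mul(Z, SSSZ)))))
  →18  S(S(S(mul(S(add(Z, mul(SSZ, SSSZ))), mul(Z, SSSZ)))))
  →19  S(S(S(add(mul(Z, SSSZ), mul(add(Z, mul(SSZ, SSSZ)), mul(Z, SSSZ))))))
  →20  S(S(S(add(Z, mul(add(Z, mul(SSZ, SSSZ)), mul(Z, SSSZ))))))
  →21  S(S(S(mul(add(Z, mul(SSZ, SSSZ)), mul(Z, SSSZ)))))
  →22  S(S(S(mul(mul(SSZ, SSSZ), mul(Z, SSSZ)))))
  →23  S(S(S(mul(add(SSSZ, mul(SZ, SSSZ)), mul(Z, SSSZ)))))
  →24  S(S(S(mul(S(add(SSZ, mul(SZ, SSSZ))), mul(Z, SSSZ)))))
  →25  S(S(S(add(mul(Z, SSSZ), mul(add(SSZ, mul(SZ, SSSZ)), mul(Z, SSSZ))))))
  →26  S(S(S(add(Z, mul(add(SSZ, mul(SZ, SSSZ)), mul(Z, SSSZ))))))
  →27  S(S(S(mul(add(SSZ, mul(SZ, SSSZ)), mul(Z, SSSZ)))))
  →28  S(S(S(mul(S(add(SZ, mul(SZ, SSSZ))), mul(Z, SSSZ)))))
  →29  S(S(S(add(mul(Z, SSSZ), mul(add(SZ, mul(SZ, SSSZ)), mul(Z, SSSZ))))))
  →30  S(S(S(add(Z, mul(add(SZ, mul(SZ, SSSZ)), mul(Z, SSSZ))))))
  →31  S(S(S(mul(add(SZ, mul(SZ, SSSZ)), mul(Z, SSSZ)))))
  →32  S(S(S(mul(S(add(Z, mul(SZ, SSSZ))), mul(Z, SSSZ)))))
  →33  S(S(S(add(mul(Z, SSSZ), mul(add(Z, mul(SZ, SSSZ)), mul(Z, SSSZ))))))
  →34  S(S(S(add(Z, mul(add(Z, mul(SZ, SSSZ)), mul(Z, SSSZ))))))
  →35  S(S(S(mul(add(Z, mul(SZ, SSSZ)), mul(Z, SSSZ)))))
  →36  S(S(S(mul(mul(SZ, SSSZ), mul(Z, SSSZ)))))
  →37  S(S(S(mul(add(SSSZ, mul(Z, SSSZ)), mul(Z, SSSZ)))))
  →38  S(S(S(mul(S(add(SSZ, mul(Z, SSSZ))), mul(Z, SSSZ)))))
  →39  S(S(S(add(mul(Z, SSSZ), mul(add(SSZ, mul(Z, SSSZ)), mul(Z, SSSZ))))))
  →40  S(S(S(add(Z, mul(add(SSZ, mul(Z, SSSZ)), mul(Z, SSSZ))))))
  →41  S(S(S(mul(add(SSZ, mul(Z, SSSZ)), mul(Z, SSSZ)))))
  →42  S(S(S(mul(S(add(SZ, mul(Z, SSSZ))), mul(Z, SSSZ)))))
  →43  S(S(S(add(mul(Z, SSSZ), mul(add(SZ, mul(Z, SSSZ)), mul(Z, SSSZ))))))
  →44  S(S(S(add(Z, mul(add(SZ, mul(Z, SSSZ)), mul(Z, SSSZ))))))
  →45  S(S(S(mul(add(SZ, mul(Z, SSSZ)), mul(Z, SSSZ)))))
  →46  S(S(S(mul(S(add(Z, mul(Z, SSSZ))), mul(Z, SSSZ)))))
  →47  S(S(S(add(mul(Z, SSSZ), mul(add(Z, mul(Z, SSSZ)), mul(Z, SSSZ))))))
  →48  S(S(S(add(Z, mul(add(Z, mul(Z, SSSZ)), mul(Z, SSSZ))))))
  →49  S(S(S(mul(add(Z, mul(Z, SSSZ)), mul(Z, SSSZ)))))
  →50  S(S(S(mul(mul(Z, SSSZ), mul(Z, SSSZ)))))
  →51  S(S(S(mul(Z, mul(Z, SSSZ)))))
  →52  SSSZ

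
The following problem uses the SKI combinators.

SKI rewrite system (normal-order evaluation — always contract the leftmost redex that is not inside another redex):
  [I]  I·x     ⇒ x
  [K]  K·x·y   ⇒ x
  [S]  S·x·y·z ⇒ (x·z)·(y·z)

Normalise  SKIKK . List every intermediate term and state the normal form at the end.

Answer: normal form = KK  (in 2 steps)

Reduction:
  start: SKIKK
  step 1: KK(IK)K
  step 2: KK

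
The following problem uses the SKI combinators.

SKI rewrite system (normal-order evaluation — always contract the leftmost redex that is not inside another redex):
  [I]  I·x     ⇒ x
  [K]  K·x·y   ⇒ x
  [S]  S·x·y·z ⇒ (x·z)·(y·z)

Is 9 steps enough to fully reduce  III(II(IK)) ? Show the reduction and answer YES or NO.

  start: III(II(IK))
  step 1: II(II(IK))
  step 2: I(II(IK))
  step 3: II(IK)
  step 4: I(IK)
  step 5: IK
  step 6: K

Answer: YES — reaches normal form K in 6 ≤ 9 steps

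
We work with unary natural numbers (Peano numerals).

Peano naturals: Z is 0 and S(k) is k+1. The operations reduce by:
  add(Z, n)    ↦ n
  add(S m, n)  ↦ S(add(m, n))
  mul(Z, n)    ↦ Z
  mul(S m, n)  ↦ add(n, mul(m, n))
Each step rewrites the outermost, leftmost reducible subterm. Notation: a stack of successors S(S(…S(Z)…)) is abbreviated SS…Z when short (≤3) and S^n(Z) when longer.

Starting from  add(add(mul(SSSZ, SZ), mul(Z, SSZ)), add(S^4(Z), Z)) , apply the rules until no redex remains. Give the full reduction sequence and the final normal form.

  start: add(add(mul(SSSZ, SZ), mul(Z, SSZ)), add(S^4(Z), Z))
  [1] add(add(add(SZ, mul(SSZ, SZ)), mul(Z, SSZ)), add(S^4(Z), Z))
  [2] add(add(S(add(Z, mul(SSZ, SZ))), mul(Z, SSZ)), add(S^4(Z), Z))
  [3] add(S(add(add(Z, mul(SSZ, SZ)), mul(Z, SSZ))), add(S^4(Z), Z))
  [4] S(add(add(add(Z, mul(SSZ, SZ)), mul(Z, SSZ)), add(S^4(Z), Z)))
  [5] S(add(add(mul(SSZ, SZ), mul(Z, SSZ)), add(S^4(Z), Z)))
  [6] S(add(add(add(SZ, mul(SZ, SZ)), mul(Z, SSZ)), add(S^4(Z), Z)))
  [7] S(add(add(S(add(Z, mul(SZ, SZ))), mul(Z, SSZ)), add(S^4(Z), Z)))
  [8] S(add(S(add(add(Z, mul(SZ, SZ)), mul(Z, SSZ))), add(S^4(Z), Z)))
  [9] S(S(add(add(add(Z, mul(SZ, SZ)), mul(Z, SSZ)), add(S^4(Z), Z))))
  [10] S(S(add(add(mul(SZ, SZ), mul(Z, SSZ)), add(S^4(Z), Z))))
  [11] S(S(add(add(add(SZ, mul(Z, SZ)), mul(Z, SSZ)), add(S^4(Z), Z))))
  [12] S(S(add(add(S(add(Z, mul(Z, SZ))), mul(Z, SSZ)), add(S^4(Z), Z))))
  [13] S(S(add(S(add(add(Z, mul(Z, SZ)), mul(Z, SSZ))), add(S^4(Z), Z))))
  [14] S(S(S(add(add(add(Z, mul(Z, SZ)), mul(Z, SSZ)), add(S^4(Z), Z)))))
  [15] S(S(S(add(add(mul(Z, SZ), mul(Z, SSZ)), add(S^4(Z), Z)))))
  [16] S(S(S(add(add(Z, mul(Z, SSZ)), add(S^4(Z), Z)))))
  [17] S(S(S(add(mul(Z, SSZ), add(S^4(Z), Z)))))
  [18] S(S(S(add(Z, add(S^4(Z), Z)))))
  [19] S(S(S(add(S^4(Z), Z))))
  [20] S(S(S(S(add(SSSZ, Z)))))
  [21] S(S(S(S(S(add(SSZ, Z))))))
  [22] S(S(S(S(S(S(add(SZ, Z)))))))
  [23] S(S(S(S(S(S(S(add(Z, Z))))))))
  [24] S^7(Z)

Answer: normal form = S^7(Z)  (in 24 steps)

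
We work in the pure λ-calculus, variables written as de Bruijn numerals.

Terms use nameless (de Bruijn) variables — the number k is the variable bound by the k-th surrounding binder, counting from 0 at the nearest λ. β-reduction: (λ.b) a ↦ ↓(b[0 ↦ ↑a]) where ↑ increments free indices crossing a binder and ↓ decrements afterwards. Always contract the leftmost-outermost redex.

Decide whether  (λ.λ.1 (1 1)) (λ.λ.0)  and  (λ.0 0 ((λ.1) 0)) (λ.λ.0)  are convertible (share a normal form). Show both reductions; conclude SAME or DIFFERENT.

Answer: SAME — A ⇓ λ.λ.0, B ⇓ λ.λ.0

Working:
Term A:
  start: (λ.λ.1 (1 1)) (λ.λ.0)
  →1  λ.(λ.λ.0) ((λ.λ.0) (λ.λ.0))
  →2  λ.λ.0

Term B:
  start: (λ.0 0 ((λ.1) 0)) (λ.λ.0)
  →1  (λ.λ.0) (λ.λ.0) ((λ.λ.λ.0) (λ.λ.0))
  →2  (λ.0) ((λ.λ.λ.0) (λ.λ.0))
  →3  (λ.λ.λ.0) (λ.λ.0)
  →4  λ.λ.0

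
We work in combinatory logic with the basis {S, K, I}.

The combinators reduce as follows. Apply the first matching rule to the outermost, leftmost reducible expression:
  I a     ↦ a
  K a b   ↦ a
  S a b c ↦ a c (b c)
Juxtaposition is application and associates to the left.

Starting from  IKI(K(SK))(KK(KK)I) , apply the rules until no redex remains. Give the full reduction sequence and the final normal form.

Answer: normal form = KI  (in 4 steps)

Derivation:
  start: IKI(K(SK))(KK(KK)I)
  →1  KI(K(SK))(KK(KK)I)
  →2  I(KK(KK)I)
  →3  KK(KK)I
  →4  KI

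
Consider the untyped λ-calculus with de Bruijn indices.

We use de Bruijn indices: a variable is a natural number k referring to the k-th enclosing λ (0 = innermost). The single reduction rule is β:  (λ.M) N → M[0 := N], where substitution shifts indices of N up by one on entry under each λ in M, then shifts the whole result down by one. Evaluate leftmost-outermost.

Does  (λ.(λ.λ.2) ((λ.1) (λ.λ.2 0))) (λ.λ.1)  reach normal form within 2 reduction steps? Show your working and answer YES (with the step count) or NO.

  start: (λ.(λ.λ.2) ((λ.1) (λ.λ.2 0))) (λ.λ.1)
  →1  (λ.λ.λ.λ.1) ((λ.λ.λ.1) (λ.λ.(λ.λ.1) 0))
  →2  λ.λ.λ.1

Answer: YES — reaches normal form λ.λ.λ.1 in 2 ≤ 2 steps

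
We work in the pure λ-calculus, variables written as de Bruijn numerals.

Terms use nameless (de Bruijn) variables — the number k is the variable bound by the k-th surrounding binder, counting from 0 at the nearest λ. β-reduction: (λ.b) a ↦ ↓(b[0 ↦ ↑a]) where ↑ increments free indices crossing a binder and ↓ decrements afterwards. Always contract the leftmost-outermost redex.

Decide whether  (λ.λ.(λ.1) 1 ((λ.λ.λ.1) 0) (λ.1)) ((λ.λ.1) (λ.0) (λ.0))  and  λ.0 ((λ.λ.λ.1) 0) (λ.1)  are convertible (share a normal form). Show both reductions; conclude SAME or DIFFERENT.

Term A:
  start: (λ.λ.(λ.1) 1 ((λ.λ.λ.1) 0) (λ.1)) ((λ.λ.1) (λ.0) (λ.0))
  step 1: λ.(λ.1) ((λ.λ.1) (λ.0) (λ.0)) ((λ.λ.λ.1) 0) (λ.1)
  step 2: λ.0 ((λ.λ.λ.1) 0) (λ.1)
  step 3: λ.0 (λ.λ.1) (λ.1)

Term B:
  start: λ.0 ((λ.λ.λ.1) 0) (λ.1)
  step 1: λ.0 (λ.λ.1) (λ.1)

Answer: SAME — A ⇓ λ.0 (λ.λ.1) (λ.1), B ⇓ λ.0 (λ.λ.1) (λ.1)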